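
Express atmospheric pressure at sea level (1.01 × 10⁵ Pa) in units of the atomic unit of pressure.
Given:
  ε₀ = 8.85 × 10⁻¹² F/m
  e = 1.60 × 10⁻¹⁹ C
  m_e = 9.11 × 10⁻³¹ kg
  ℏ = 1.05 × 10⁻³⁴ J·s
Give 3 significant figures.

3.35 × 10⁻⁹

atomic unit of pressure: P_au = E_h/a₀³ = m_e⁴e¹⁰/((4πε₀)⁵ℏ⁸) = 3.01 × 10¹³ Pa.
1.01 × 10⁵ / 3.01 × 10¹³ = 3.35 × 10⁻⁹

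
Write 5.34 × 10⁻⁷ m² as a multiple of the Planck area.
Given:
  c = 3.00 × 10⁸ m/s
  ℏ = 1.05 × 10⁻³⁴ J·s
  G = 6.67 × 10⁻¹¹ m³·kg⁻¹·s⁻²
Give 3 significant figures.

Planck area: A_P = ℏG/c³ = 2.59 × 10⁻⁷⁰ m².
5.34 × 10⁻⁷ / 2.59 × 10⁻⁷⁰ = 2.06 × 10⁶³

2.06 × 10⁶³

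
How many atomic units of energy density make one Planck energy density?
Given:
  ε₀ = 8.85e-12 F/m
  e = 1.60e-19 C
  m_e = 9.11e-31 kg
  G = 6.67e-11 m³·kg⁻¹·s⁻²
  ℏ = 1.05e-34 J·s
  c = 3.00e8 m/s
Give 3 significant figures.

Planck energy density: u_P = c⁷/(ℏG²) = 4.68e113 J/m³
atomic unit of energy density: u_au = E_h/a₀³ = m_e⁴e¹⁰/((4πε₀)⁵ℏ⁸) = 3.01e13 J/m³
ratio = 4.68e113 / 3.01e13 = 1.55e100

1.55e100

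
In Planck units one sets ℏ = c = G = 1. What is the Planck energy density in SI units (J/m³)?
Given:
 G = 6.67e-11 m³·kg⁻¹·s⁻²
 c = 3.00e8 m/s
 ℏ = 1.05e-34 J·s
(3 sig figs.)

4.68e113 J/m³

u_P = c⁷/(ℏG²)
  = 2.19e59 / 4.67e-55
  = 4.68e113 J/m³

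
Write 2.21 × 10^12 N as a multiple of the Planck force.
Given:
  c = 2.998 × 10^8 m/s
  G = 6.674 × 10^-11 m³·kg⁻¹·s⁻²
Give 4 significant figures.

1.826 × 10^-32

Planck force: F_P = c⁴/G = 1.210 × 10^44 N.
2.21 × 10^12 / 1.210 × 10^44 = 1.826 × 10^-32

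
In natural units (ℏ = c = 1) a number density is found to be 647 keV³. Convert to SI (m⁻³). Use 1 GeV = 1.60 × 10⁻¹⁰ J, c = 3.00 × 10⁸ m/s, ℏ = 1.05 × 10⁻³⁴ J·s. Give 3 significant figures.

Number density is [L]⁻³ = [E]³/(ℏc)³.
1 GeV³ → 1/(ℏc)³ × (1 GeV in J)³ = 1.31 × 10⁴⁷ m⁻³.
Convert the energy scale: 647 keV³ = 6.47 × 10⁻¹⁶ GeV³.
Result: 6.47 × 10⁻¹⁶ × 1.31 × 10⁴⁷ = 8.48 × 10³¹ m⁻³.

8.48 × 10³¹ m⁻³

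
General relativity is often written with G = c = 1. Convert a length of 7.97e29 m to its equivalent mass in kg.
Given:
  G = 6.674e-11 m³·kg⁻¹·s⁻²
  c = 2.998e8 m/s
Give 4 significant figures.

Length → mass via c²/G.
7.97e29 m × (c²/G) = 1.073e57 kg

1.073e57 kg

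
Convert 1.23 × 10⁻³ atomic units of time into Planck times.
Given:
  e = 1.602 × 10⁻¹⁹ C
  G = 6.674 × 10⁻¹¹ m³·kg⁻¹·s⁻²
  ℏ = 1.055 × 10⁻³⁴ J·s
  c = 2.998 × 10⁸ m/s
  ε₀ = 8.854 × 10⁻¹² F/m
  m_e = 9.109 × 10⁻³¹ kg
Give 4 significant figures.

5.527 × 10²³

atomic unit of time: τ_au = (4πε₀)²ℏ³/(m_e e⁴) = 2.423 × 10⁻¹⁷ s
Planck time: t_P = √(ℏG/c⁵) = 5.392 × 10⁻⁴⁴ s
1.23 × 10⁻³ × 2.423 × 10⁻¹⁷ / 5.392 × 10⁻⁴⁴ = 5.527 × 10²³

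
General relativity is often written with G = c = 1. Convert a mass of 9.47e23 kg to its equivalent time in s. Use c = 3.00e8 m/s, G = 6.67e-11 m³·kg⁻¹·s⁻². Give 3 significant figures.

Mass → time via G/c³.
9.47e23 kg × (G/c³) = 2.34e-12 s

2.34e-12 s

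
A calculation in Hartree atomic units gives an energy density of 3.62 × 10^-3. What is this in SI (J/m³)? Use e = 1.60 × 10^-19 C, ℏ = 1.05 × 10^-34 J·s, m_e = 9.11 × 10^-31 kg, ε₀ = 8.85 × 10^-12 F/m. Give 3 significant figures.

One atomic unit of energy density: u_au = E_h/a₀³ = m_e⁴e¹⁰/((4πε₀)⁵ℏ⁸) = 3.01 × 10^13 J/m³.
3.62 × 10^-3 × 3.01 × 10^13 J/m³ = 1.09 × 10^11 J/m³

1.09 × 10^11 J/m³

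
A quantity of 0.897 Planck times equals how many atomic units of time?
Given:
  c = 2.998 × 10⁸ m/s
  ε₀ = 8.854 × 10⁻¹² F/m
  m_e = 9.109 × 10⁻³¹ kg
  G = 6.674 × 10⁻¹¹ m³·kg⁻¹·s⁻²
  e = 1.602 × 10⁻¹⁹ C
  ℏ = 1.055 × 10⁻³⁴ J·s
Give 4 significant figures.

1.996 × 10⁻²⁷

Planck time: t_P = √(ℏG/c⁵) = 5.392 × 10⁻⁴⁴ s
atomic unit of time: τ_au = (4πε₀)²ℏ³/(m_e e⁴) = 2.423 × 10⁻¹⁷ s
0.897 × 5.392 × 10⁻⁴⁴ / 2.423 × 10⁻¹⁷ = 1.996 × 10⁻²⁷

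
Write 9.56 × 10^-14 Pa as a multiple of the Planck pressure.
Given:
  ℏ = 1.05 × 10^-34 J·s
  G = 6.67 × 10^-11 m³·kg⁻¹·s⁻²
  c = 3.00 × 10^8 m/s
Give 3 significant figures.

2.04 × 10^-127

Planck pressure: p_P = c⁷/(ℏG²) = 4.68 × 10^113 Pa.
9.56 × 10^-14 / 4.68 × 10^113 = 2.04 × 10^-127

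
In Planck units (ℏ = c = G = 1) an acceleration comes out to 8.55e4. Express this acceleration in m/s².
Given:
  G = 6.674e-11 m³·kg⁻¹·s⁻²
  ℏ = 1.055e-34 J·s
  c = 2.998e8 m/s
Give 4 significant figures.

One Planck acceleration: a_P = √(c⁷/(ℏG)) = 5.560e51 m/s².
8.55e4 × 5.560e51 m/s² = 4.754e56 m/s²

4.754e56 m/s²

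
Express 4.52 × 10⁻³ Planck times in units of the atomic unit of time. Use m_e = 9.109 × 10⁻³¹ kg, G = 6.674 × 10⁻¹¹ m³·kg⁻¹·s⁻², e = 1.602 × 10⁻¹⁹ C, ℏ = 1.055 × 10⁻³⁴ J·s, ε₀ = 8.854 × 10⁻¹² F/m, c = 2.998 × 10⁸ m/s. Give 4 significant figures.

Planck time: t_P = √(ℏG/c⁵) = 5.392 × 10⁻⁴⁴ s
atomic unit of time: τ_au = (4πε₀)²ℏ³/(m_e e⁴) = 2.423 × 10⁻¹⁷ s
4.52 × 10⁻³ × 5.392 × 10⁻⁴⁴ / 2.423 × 10⁻¹⁷ = 1.006 × 10⁻²⁹

1.006 × 10⁻²⁹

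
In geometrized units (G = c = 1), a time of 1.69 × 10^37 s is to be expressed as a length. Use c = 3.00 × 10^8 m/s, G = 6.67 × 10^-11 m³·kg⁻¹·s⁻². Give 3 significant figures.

Time → length via c.
1.69 × 10^37 s × (c) = 5.07 × 10^45 m

5.07 × 10^45 m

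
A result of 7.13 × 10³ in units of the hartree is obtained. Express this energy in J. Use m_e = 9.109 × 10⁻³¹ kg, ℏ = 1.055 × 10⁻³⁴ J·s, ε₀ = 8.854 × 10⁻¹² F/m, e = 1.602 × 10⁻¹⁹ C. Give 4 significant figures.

One hartree: E_h = m_e e⁴/(4πε₀ℏ)² = 4.354 × 10⁻¹⁸ J.
7.13 × 10³ × 4.354 × 10⁻¹⁸ J = 3.105 × 10⁻¹⁴ J

3.105 × 10⁻¹⁴ J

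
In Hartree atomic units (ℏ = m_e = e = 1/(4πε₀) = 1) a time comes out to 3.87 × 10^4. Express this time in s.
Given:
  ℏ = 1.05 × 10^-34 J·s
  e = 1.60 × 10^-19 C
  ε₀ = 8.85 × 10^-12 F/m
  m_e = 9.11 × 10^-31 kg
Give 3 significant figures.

9.28 × 10^-13 s

One atomic unit of time: τ_au = (4πε₀)²ℏ³/(m_e e⁴) = 2.40 × 10^-17 s.
3.87 × 10^4 × 2.40 × 10^-17 s = 9.28 × 10^-13 s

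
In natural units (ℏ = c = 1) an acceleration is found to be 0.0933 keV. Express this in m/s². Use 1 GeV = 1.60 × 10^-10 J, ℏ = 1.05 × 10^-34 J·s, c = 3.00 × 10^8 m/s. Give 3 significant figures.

4.27 × 10^25 m/s²

Acceleration is [L]/[T]² = c·[E]/ℏ.
1 GeV → c/ℏ × (1 GeV in J) = 4.57 × 10^32 m/s².
Convert the energy scale: 0.0933 keV = 9.33 × 10^-8 GeV.
Result: 9.33 × 10^-8 × 4.57 × 10^32 = 4.27 × 10^25 m/s².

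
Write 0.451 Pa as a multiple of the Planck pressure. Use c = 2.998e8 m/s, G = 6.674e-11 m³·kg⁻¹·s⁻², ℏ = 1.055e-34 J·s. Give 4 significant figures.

Planck pressure: p_P = c⁷/(ℏG²) = 4.632e113 Pa.
0.451 / 4.632e113 = 9.736e-115

9.736e-115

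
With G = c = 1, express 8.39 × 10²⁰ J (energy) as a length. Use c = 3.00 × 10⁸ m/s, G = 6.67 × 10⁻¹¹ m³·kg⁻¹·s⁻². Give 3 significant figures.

Energy → length via G/c⁴.
8.39 × 10²⁰ J × (G/c⁴) = 6.91 × 10⁻²⁴ m

6.91 × 10⁻²⁴ m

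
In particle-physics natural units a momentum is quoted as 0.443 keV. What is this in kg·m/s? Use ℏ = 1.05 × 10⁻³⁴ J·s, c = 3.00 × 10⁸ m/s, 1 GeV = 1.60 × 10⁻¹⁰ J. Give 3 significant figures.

Momentum is [E]/c; divide by c.
1 GeV → 1/c × (1 GeV in J) = 5.33 × 10⁻¹⁹ kg·m/s.
Convert the energy scale: 0.443 keV = 4.43 × 10⁻⁷ GeV.
Result: 4.43 × 10⁻⁷ × 5.33 × 10⁻¹⁹ = 2.36 × 10⁻²⁵ kg·m/s.

2.36 × 10⁻²⁵ kg·m/s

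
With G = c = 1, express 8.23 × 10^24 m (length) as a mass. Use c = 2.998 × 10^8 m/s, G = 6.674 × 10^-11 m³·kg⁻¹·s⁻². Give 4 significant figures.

1.108 × 10^52 kg

Length → mass via c²/G.
8.23 × 10^24 m × (c²/G) = 1.108 × 10^52 kg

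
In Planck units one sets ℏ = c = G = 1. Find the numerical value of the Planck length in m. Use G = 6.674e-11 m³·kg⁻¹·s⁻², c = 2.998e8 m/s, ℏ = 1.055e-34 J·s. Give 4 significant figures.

1.616e-35 m

ℓ_P = √(ℏG/c³)
  = √(2.613e-70)
  = 1.616e-35 m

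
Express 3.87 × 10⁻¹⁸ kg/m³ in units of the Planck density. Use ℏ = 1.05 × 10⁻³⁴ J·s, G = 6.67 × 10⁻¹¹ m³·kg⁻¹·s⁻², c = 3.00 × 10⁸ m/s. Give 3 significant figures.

7.44 × 10⁻¹¹⁵

Planck density: ρ_P = c⁵/(ℏG²) = 5.20 × 10⁹⁶ kg/m³.
3.87 × 10⁻¹⁸ / 5.20 × 10⁹⁶ = 7.44 × 10⁻¹¹⁵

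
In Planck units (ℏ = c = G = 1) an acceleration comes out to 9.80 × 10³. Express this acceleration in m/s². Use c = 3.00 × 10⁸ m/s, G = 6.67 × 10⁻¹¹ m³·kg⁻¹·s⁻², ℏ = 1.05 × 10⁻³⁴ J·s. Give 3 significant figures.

5.48 × 10⁵⁵ m/s²

One Planck acceleration: a_P = √(c⁷/(ℏG)) = 5.59 × 10⁵¹ m/s².
9.80 × 10³ × 5.59 × 10⁵¹ m/s² = 5.48 × 10⁵⁵ m/s²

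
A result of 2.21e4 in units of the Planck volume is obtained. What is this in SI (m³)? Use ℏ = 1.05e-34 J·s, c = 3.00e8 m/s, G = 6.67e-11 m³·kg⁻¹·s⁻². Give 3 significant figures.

9.23e-101 m³

One Planck volume: V_P = (ℏG/c³)^(3/2) = 4.18e-105 m³.
2.21e4 × 4.18e-105 m³ = 9.23e-101 m³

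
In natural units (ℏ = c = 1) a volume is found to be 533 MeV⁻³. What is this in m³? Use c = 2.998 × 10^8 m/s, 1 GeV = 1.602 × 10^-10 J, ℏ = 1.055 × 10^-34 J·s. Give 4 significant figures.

Volume is [L]³ = [E]⁻³·(ℏc)³.
1 GeV⁻³ → (ℏc)³ × (1 GeV in J)⁻³ = 7.696 × 10^-48 m³.
Convert the energy scale: 533 MeV⁻³ = 5.33 × 10^11 GeV⁻³.
Result: 5.33 × 10^11 × 7.696 × 10^-48 = 4.102 × 10^-36 m³.

4.102 × 10^-36 m³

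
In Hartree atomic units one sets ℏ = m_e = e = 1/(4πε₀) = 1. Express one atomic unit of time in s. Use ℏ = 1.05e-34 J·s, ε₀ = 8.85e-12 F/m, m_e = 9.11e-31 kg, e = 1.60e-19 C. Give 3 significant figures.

τ_au = (4πε₀)²ℏ³/(m_e e⁴)
E_h = 4.38e-18 J
ℏ/E_h = 2.40e-17 s

2.40e-17 s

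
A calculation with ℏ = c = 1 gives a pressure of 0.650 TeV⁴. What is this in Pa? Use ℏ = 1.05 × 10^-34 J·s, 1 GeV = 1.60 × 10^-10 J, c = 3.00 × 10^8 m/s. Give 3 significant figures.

1.36 × 10^49 Pa

Pressure is [E]/[L]³ = [E]⁴/(ℏc)³.
1 GeV⁴ → 1/(ℏc)³ × (1 GeV in J)⁴ = 2.10 × 10^37 Pa.
Convert the energy scale: 0.650 TeV⁴ = 6.50 × 10^11 GeV⁴.
Result: 6.50 × 10^11 × 2.10 × 10^37 = 1.36 × 10^49 Pa.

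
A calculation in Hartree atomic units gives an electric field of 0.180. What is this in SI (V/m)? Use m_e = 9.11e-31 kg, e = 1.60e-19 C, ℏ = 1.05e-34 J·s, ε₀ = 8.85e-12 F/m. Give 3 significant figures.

9.37e10 V/m

One atomic unit of electric field: E_au = E_h/(e a₀) = m_e²e⁵/((4πε₀)³ℏ⁴) = 5.20e11 V/m.
0.180 × 5.20e11 V/m = 9.37e10 V/m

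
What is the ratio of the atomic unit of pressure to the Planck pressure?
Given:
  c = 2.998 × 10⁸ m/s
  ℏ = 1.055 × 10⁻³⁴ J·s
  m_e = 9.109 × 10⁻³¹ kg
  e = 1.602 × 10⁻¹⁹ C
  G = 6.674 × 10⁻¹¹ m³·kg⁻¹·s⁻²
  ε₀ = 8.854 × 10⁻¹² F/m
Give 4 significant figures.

atomic unit of pressure: P_au = E_h/a₀³ = m_e⁴e¹⁰/((4πε₀)⁵ℏ⁸) = 2.929 × 10¹³ Pa
Planck pressure: p_P = c⁷/(ℏG²) = 4.632 × 10¹¹³ Pa
ratio = 2.929 × 10¹³ / 4.632 × 10¹¹³ = 6.323 × 10⁻¹⁰¹

6.323 × 10⁻¹⁰¹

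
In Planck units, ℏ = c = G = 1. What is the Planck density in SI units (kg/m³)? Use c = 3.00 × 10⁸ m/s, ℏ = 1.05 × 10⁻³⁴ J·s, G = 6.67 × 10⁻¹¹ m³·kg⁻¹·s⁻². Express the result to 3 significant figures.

5.20 × 10⁹⁶ kg/m³

The unique combination of the constants set to 1 with dimensions of density is ρ_P = c⁵/(ℏG²).
  = 2.43 × 10⁴² / 4.67 × 10⁻⁵⁵
  = 5.20 × 10⁹⁶ kg/m³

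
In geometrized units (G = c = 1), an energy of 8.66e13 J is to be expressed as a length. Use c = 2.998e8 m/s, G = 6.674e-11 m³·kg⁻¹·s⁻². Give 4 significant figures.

Energy → length via G/c⁴.
8.66e13 J × (G/c⁴) = 7.154e-31 m

7.154e-31 m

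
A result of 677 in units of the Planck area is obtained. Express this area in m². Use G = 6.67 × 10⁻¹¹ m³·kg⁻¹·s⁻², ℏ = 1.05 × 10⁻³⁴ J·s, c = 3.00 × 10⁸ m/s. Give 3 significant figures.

1.76 × 10⁻⁶⁷ m²

One Planck area: A_P = ℏG/c³ = 2.59 × 10⁻⁷⁰ m².
677 × 2.59 × 10⁻⁷⁰ m² = 1.76 × 10⁻⁶⁷ m²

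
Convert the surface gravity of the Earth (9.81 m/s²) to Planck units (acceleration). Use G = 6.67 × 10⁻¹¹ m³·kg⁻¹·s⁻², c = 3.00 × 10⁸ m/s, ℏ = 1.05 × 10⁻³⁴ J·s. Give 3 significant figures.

1.76 × 10⁻⁵¹

Planck acceleration: a_P = √(c⁷/(ℏG)) = 5.59 × 10⁵¹ m/s².
9.81 / 5.59 × 10⁵¹ = 1.76 × 10⁻⁵¹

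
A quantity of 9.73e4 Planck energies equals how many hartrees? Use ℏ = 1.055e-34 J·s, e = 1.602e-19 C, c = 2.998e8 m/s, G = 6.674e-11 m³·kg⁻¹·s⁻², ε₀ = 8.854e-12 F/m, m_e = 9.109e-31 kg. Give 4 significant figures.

Planck energy: E_P = √(ℏc⁵/G) = 1.957e9 J
hartree: E_h = m_e e⁴/(4πε₀ℏ)² = 4.354e-18 J
9.73e4 × 1.957e9 / 4.354e-18 = 4.372e31

4.372e31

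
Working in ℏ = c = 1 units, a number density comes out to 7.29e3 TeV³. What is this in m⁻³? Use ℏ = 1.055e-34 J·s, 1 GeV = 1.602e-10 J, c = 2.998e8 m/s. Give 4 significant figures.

9.472e59 m⁻³

Number density is [L]⁻³ = [E]³/(ℏc)³.
1 GeV³ → 1/(ℏc)³ × (1 GeV in J)³ = 1.299e47 m⁻³.
Convert the energy scale: 7.29e3 TeV³ = 7.29e12 GeV³.
Result: 7.29e12 × 1.299e47 = 9.472e59 m⁻³.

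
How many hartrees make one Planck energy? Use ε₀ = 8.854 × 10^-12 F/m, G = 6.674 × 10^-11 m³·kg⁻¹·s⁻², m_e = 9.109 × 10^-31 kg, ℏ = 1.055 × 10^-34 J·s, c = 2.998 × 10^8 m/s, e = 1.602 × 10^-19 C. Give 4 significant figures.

4.494 × 10^26

Planck energy: E_P = √(ℏc⁵/G) = 1.957 × 10^9 J
hartree: E_h = m_e e⁴/(4πε₀ℏ)² = 4.354 × 10^-18 J
ratio = 1.957 × 10^9 / 4.354 × 10^-18 = 4.494 × 10^26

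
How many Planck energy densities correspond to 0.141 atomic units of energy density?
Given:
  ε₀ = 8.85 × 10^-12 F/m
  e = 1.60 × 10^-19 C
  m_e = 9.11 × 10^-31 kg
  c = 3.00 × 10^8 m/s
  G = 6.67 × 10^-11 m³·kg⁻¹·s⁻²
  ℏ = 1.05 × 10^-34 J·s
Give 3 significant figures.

atomic unit of energy density: u_au = E_h/a₀³ = m_e⁴e¹⁰/((4πε₀)⁵ℏ⁸) = 3.01 × 10^13 J/m³
Planck energy density: u_P = c⁷/(ℏG²) = 4.68 × 10^113 J/m³
0.141 × 3.01 × 10^13 / 4.68 × 10^113 = 9.07 × 10^-102

9.07 × 10^-102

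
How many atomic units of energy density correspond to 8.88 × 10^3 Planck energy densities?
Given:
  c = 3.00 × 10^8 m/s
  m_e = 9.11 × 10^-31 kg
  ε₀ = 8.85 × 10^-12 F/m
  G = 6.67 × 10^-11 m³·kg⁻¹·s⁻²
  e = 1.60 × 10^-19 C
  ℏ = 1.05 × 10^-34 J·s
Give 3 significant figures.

1.38 × 10^104

Planck energy density: u_P = c⁷/(ℏG²) = 4.68 × 10^113 J/m³
atomic unit of energy density: u_au = E_h/a₀³ = m_e⁴e¹⁰/((4πε₀)⁵ℏ⁸) = 3.01 × 10^13 J/m³
8.88 × 10^3 × 4.68 × 10^113 / 3.01 × 10^13 = 1.38 × 10^104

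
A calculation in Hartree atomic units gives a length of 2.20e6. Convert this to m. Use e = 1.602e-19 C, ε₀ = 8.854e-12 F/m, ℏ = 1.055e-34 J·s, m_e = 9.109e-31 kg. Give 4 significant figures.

One Bohr radius: a₀ = 4πε₀ℏ²/(m_e e²) = 5.297e-11 m.
2.20e6 × 5.297e-11 m = 1.165e-4 m

1.165e-4 m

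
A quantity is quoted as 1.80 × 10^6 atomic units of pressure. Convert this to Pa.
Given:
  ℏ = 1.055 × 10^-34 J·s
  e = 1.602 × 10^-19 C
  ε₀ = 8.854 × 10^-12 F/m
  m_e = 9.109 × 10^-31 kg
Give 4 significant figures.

One atomic unit of pressure: P_au = E_h/a₀³ = m_e⁴e¹⁰/((4πε₀)⁵ℏ⁸) = 2.929 × 10^13 Pa.
1.80 × 10^6 × 2.929 × 10^13 Pa = 5.272 × 10^19 Pa

5.272 × 10^19 Pa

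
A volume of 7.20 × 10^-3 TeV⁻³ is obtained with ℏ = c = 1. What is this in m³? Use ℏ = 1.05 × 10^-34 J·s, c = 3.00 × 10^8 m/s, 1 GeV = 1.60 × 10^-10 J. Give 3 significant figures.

Volume is [L]³ = [E]⁻³·(ℏc)³.
1 GeV⁻³ → (ℏc)³ × (1 GeV in J)⁻³ = 7.63 × 10^-48 m³.
Convert the energy scale: 7.20 × 10^-3 TeV⁻³ = 7.20 × 10^-12 GeV⁻³.
Result: 7.20 × 10^-12 × 7.63 × 10^-48 = 5.49 × 10^-59 m³.

5.49 × 10^-59 m³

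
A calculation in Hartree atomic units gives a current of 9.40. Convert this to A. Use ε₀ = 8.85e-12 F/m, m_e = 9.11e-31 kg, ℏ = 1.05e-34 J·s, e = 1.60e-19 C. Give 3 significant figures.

0.0627 A

One atomic unit of electric current: I_au = e E_h/ℏ = m_e e⁵/((4πε₀)²ℏ³) = 6.67e-3 A.
9.40 × 6.67e-3 A = 0.0627 A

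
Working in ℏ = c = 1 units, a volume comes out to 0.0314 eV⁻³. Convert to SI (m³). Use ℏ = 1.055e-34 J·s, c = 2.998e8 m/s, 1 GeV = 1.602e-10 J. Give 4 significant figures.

Volume is [L]³ = [E]⁻³·(ℏc)³.
1 GeV⁻³ → (ℏc)³ × (1 GeV in J)⁻³ = 7.696e-48 m³.
Convert the energy scale: 0.0314 eV⁻³ = 3.14e25 GeV⁻³.
Result: 3.14e25 × 7.696e-48 = 2.417e-22 m³.

2.417e-22 m³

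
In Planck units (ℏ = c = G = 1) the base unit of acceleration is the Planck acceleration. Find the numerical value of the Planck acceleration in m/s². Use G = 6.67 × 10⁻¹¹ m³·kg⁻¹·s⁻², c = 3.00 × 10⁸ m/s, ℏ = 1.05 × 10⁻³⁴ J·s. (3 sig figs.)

a_P = √(c⁷/(ℏG))
  = √(3.12 × 10¹⁰³)
  = 5.59 × 10⁵¹ m/s²

5.59 × 10⁵¹ m/s²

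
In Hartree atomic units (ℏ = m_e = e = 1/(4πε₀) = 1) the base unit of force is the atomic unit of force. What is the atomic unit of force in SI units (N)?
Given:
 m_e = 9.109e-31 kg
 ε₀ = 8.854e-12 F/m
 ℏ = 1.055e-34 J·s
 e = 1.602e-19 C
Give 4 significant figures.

F_au = E_h/a₀ = m_e²e⁶/((4πε₀)³ℏ⁴)
E_h = 4.354e-18 J
a₀ = 5.297e-11 m
E_h/a₀ = 8.220e-8 N

8.220e-8 N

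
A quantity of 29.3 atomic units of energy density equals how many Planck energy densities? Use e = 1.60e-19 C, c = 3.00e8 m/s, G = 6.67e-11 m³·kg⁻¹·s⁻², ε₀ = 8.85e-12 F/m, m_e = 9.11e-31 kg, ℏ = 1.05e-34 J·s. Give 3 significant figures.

atomic unit of energy density: u_au = E_h/a₀³ = m_e⁴e¹⁰/((4πε₀)⁵ℏ⁸) = 3.01e13 J/m³
Planck energy density: u_P = c⁷/(ℏG²) = 4.68e113 J/m³
29.3 × 3.01e13 / 4.68e113 = 1.89e-99

1.89e-99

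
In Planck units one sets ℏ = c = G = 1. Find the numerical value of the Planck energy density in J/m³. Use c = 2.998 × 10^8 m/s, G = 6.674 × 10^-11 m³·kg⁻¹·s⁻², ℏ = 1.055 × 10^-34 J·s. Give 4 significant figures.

u_P = c⁷/(ℏG²)
  = 2.177 × 10^59 / 4.699 × 10^-55
  = 4.632 × 10^113 J/m³

4.632 × 10^113 J/m³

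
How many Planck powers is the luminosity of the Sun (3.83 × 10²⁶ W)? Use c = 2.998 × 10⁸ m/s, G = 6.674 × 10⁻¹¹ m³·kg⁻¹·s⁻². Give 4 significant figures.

1.055 × 10⁻²⁶

Planck power: P_P = c⁵/G = 3.629 × 10⁵² W.
3.83 × 10²⁶ / 3.629 × 10⁵² = 1.055 × 10⁻²⁶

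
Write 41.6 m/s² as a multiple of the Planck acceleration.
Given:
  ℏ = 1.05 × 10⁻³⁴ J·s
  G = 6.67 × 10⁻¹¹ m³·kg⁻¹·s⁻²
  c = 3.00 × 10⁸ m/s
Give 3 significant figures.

7.44 × 10⁻⁵¹

Planck acceleration: a_P = √(c⁷/(ℏG)) = 5.59 × 10⁵¹ m/s².
41.6 / 5.59 × 10⁵¹ = 7.44 × 10⁻⁵¹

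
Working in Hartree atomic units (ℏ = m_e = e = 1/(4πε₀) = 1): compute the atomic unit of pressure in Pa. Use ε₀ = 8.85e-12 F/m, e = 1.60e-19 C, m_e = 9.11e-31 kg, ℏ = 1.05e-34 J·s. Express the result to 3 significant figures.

From ℏ = m_e = e = 1/(4πε₀) = 1 the pressure scale is P_au = E_h/a₀³ = m_e⁴e¹⁰/((4πε₀)⁵ℏ⁸).
E_h = 4.38e-18 J
a₀ = 5.26e-11 m
E_h/a₀³ = 3.01e13 Pa

3.01e13 Pa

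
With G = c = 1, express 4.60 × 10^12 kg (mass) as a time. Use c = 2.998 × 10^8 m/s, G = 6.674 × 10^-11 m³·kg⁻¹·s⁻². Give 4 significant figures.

Mass → time via G/c³.
4.60 × 10^12 kg × (G/c³) = 1.139 × 10^-23 s

1.139 × 10^-23 s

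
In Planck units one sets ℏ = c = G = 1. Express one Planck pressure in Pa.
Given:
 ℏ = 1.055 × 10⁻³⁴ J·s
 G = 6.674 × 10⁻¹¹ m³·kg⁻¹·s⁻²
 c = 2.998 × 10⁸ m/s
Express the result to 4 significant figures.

4.632 × 10¹¹³ Pa

p_P = c⁷/(ℏG²)
  = 2.177 × 10⁵⁹ / 4.699 × 10⁻⁵⁵
  = 4.632 × 10¹¹³ Pa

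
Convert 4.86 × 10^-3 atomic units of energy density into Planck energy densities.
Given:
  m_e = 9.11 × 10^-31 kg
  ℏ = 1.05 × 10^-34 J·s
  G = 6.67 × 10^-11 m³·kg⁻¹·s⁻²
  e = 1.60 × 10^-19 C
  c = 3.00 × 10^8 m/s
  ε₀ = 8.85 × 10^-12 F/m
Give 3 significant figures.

3.13 × 10^-103

atomic unit of energy density: u_au = E_h/a₀³ = m_e⁴e¹⁰/((4πε₀)⁵ℏ⁸) = 3.01 × 10^13 J/m³
Planck energy density: u_P = c⁷/(ℏG²) = 4.68 × 10^113 J/m³
4.86 × 10^-3 × 3.01 × 10^13 / 4.68 × 10^113 = 3.13 × 10^-103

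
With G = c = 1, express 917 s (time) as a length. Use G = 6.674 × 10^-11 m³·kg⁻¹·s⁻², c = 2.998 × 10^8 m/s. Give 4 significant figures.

2.749 × 10^11 m

Time → length via c.
917 s × (c) = 2.749 × 10^11 m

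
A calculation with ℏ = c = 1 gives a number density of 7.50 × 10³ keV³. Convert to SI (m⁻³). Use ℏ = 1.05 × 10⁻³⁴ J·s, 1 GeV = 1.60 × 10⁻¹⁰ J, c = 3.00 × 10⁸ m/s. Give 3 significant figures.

Number density is [L]⁻³ = [E]³/(ℏc)³.
1 GeV³ → 1/(ℏc)³ × (1 GeV in J)³ = 1.31 × 10⁴⁷ m⁻³.
Convert the energy scale: 7.50 × 10³ keV³ = 7.50 × 10⁻¹⁵ GeV³.
Result: 7.50 × 10⁻¹⁵ × 1.31 × 10⁴⁷ = 9.83 × 10³² m⁻³.

9.83 × 10³² m⁻³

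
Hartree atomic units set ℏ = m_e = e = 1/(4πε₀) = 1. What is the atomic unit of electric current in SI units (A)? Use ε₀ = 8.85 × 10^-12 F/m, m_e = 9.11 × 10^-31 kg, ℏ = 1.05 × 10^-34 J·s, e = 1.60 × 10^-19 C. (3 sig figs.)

From ℏ = m_e = e = 1/(4πε₀) = 1 the current scale is I_au = e E_h/ℏ = m_e e⁵/((4πε₀)²ℏ³).
E_h = 4.38 × 10^-18 J
e·E_h/ℏ = 6.67 × 10^-3 A

6.67 × 10^-3 A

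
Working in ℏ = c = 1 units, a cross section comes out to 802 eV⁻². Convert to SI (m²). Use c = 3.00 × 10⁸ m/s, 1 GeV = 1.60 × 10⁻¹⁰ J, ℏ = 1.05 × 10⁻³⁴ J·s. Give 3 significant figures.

Area is [L]² = [E]⁻²·(ℏc)²; restore (ℏc)².
1 GeV⁻² → (ℏc)² × (1 GeV in J)⁻² = 3.88 × 10⁻³² m².
Convert the energy scale: 802 eV⁻² = 8.02 × 10²⁰ GeV⁻².
Result: 8.02 × 10²⁰ × 3.88 × 10⁻³² = 3.11 × 10⁻¹¹ m².

3.11 × 10⁻¹¹ m²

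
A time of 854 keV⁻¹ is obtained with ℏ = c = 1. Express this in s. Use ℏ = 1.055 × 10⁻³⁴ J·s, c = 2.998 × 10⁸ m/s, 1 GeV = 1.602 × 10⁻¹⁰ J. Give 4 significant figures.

A time is [E]⁻¹ in ℏ=c=1; restore one factor of ℏ.
1 GeV⁻¹ → ℏ × (1 GeV in J)⁻¹ = 6.586 × 10⁻²⁵ s.
Convert the energy scale: 854 keV⁻¹ = 8.54 × 10⁸ GeV⁻¹.
Result: 8.54 × 10⁸ × 6.586 × 10⁻²⁵ = 5.624 × 10⁻¹⁶ s.

5.624 × 10⁻¹⁶ s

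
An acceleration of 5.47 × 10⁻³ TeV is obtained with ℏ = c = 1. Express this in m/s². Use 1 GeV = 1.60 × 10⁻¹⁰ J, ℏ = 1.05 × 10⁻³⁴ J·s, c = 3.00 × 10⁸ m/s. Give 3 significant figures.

2.50 × 10³³ m/s²

Acceleration is [L]/[T]² = c·[E]/ℏ.
1 GeV → c/ℏ × (1 GeV in J) = 4.57 × 10³² m/s².
Convert the energy scale: 5.47 × 10⁻³ TeV = 5.47 GeV.
Result: 5.47 × 4.57 × 10³² = 2.50 × 10³³ m/s².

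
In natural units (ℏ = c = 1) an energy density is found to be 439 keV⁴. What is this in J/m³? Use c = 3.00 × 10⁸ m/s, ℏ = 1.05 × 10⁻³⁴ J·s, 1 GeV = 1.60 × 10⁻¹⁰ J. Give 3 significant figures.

[E]/[L]³ = [E]⁴/(ℏc)³; restore (ℏc)⁻³.
1 GeV⁴ → 1/(ℏc)³ × (1 GeV in J)⁴ = 2.10 × 10³⁷ J/m³.
Convert the energy scale: 439 keV⁴ = 4.39 × 10⁻²² GeV⁴.
Result: 4.39 × 10⁻²² × 2.10 × 10³⁷ = 9.20 × 10¹⁵ J/m³.

9.20 × 10¹⁵ J/m³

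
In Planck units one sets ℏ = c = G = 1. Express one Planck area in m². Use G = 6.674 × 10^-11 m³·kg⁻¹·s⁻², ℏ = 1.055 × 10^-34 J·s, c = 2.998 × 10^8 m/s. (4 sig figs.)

A_P = ℏG/c³
  = 7.041 × 10^-45 / 2.695 × 10^25
  = 2.613 × 10^-70 m²

2.613 × 10^-70 m²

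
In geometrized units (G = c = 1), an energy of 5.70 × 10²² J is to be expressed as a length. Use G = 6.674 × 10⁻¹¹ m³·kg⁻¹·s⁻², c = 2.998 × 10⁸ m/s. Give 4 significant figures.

4.709 × 10⁻²² m

Energy → length via G/c⁴.
5.70 × 10²² J × (G/c⁴) = 4.709 × 10⁻²² m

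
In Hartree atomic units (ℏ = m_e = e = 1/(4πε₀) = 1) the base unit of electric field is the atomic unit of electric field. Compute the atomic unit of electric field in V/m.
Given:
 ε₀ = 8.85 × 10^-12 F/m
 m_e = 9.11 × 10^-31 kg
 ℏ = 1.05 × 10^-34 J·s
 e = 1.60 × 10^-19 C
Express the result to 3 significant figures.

5.20 × 10^11 V/m

E_au = E_h/(e a₀) = m_e²e⁵/((4πε₀)³ℏ⁴)
E_h = 4.38 × 10^-18 J
a₀ = 5.26 × 10^-11 m
E_h/(e·a₀) = 5.20 × 10^11 V/m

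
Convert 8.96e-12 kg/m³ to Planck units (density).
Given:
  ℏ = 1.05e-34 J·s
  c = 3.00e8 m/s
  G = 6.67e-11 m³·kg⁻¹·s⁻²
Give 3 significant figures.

1.72e-108

Planck density: ρ_P = c⁵/(ℏG²) = 5.20e96 kg/m³.
8.96e-12 / 5.20e96 = 1.72e-108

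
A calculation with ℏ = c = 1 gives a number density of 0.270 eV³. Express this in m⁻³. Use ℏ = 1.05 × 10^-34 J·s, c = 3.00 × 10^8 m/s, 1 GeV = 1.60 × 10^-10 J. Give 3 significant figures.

3.54 × 10^19 m⁻³

Number density is [L]⁻³ = [E]³/(ℏc)³.
1 GeV³ → 1/(ℏc)³ × (1 GeV in J)³ = 1.31 × 10^47 m⁻³.
Convert the energy scale: 0.270 eV³ = 2.70 × 10^-28 GeV³.
Result: 2.70 × 10^-28 × 1.31 × 10^47 = 3.54 × 10^19 m⁻³.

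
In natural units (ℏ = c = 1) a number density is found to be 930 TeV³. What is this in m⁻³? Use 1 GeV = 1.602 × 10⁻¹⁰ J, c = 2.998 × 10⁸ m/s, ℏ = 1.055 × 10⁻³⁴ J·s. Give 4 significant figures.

1.208 × 10⁵⁹ m⁻³

Number density is [L]⁻³ = [E]³/(ℏc)³.
1 GeV³ → 1/(ℏc)³ × (1 GeV in J)³ = 1.299 × 10⁴⁷ m⁻³.
Convert the energy scale: 930 TeV³ = 9.30 × 10¹¹ GeV³.
Result: 9.30 × 10¹¹ × 1.299 × 10⁴⁷ = 1.208 × 10⁵⁹ m⁻³.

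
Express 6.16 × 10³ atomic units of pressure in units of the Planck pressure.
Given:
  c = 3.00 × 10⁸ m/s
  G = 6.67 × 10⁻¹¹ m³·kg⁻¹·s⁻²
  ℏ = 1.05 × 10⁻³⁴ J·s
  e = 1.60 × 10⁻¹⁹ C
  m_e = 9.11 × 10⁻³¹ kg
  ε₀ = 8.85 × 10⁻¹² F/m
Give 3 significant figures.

3.96 × 10⁻⁹⁷

atomic unit of pressure: P_au = E_h/a₀³ = m_e⁴e¹⁰/((4πε₀)⁵ℏ⁸) = 3.01 × 10¹³ Pa
Planck pressure: p_P = c⁷/(ℏG²) = 4.68 × 10¹¹³ Pa
6.16 × 10³ × 3.01 × 10¹³ / 4.68 × 10¹¹³ = 3.96 × 10⁻⁹⁷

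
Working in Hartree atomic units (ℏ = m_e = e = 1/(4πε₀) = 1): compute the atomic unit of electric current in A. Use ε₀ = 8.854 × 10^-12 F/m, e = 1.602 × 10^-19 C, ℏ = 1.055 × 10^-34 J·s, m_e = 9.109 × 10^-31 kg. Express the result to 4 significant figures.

The unique combination of the constants set to 1 with dimensions of current is I_au = e E_h/ℏ = m_e e⁵/((4πε₀)²ℏ³).
E_h = 4.354 × 10^-18 J
e·E_h/ℏ = 6.612 × 10^-3 A

6.612 × 10^-3 A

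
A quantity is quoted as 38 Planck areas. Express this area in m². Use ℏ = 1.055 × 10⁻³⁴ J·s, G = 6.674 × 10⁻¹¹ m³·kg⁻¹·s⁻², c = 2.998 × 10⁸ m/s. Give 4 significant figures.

One Planck area: A_P = ℏG/c³ = 2.613 × 10⁻⁷⁰ m².
38 × 2.613 × 10⁻⁷⁰ m² = 9.929 × 10⁻⁶⁹ m²

9.929 × 10⁻⁶⁹ m²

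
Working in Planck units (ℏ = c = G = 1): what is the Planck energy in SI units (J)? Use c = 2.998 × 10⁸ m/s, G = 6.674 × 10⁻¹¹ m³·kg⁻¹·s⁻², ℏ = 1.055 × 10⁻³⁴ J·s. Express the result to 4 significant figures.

1.957 × 10⁹ J

The unique combination of the constants set to 1 with dimensions of energy is E_P = √(ℏc⁵/G).
  = √(3.828 × 10¹⁸)
  = 1.957 × 10⁹ J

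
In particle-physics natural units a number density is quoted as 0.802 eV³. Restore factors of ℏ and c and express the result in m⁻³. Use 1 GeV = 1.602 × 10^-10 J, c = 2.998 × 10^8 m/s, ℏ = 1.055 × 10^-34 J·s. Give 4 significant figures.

1.042 × 10^20 m⁻³

Number density is [L]⁻³ = [E]³/(ℏc)³.
1 GeV³ → 1/(ℏc)³ × (1 GeV in J)³ = 1.299 × 10^47 m⁻³.
Convert the energy scale: 0.802 eV³ = 8.02 × 10^-28 GeV³.
Result: 8.02 × 10^-28 × 1.299 × 10^47 = 1.042 × 10^20 m⁻³.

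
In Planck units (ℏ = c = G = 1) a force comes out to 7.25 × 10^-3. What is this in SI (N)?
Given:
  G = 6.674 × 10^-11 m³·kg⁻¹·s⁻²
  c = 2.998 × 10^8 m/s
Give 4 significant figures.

8.776 × 10^41 N

One Planck force: F_P = c⁴/G = 1.210 × 10^44 N.
7.25 × 10^-3 × 1.210 × 10^44 N = 8.776 × 10^41 N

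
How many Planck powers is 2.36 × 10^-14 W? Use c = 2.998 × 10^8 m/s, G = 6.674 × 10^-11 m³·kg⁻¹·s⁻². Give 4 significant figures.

Planck power: P_P = c⁵/G = 3.629 × 10^52 W.
2.36 × 10^-14 / 3.629 × 10^52 = 6.503 × 10^-67

6.503 × 10^-67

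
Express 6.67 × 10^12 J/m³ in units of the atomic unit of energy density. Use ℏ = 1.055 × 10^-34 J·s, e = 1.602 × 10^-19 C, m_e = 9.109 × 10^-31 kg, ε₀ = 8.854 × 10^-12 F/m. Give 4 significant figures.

atomic unit of energy density: u_au = E_h/a₀³ = m_e⁴e¹⁰/((4πε₀)⁵ℏ⁸) = 2.929 × 10^13 J/m³.
6.67 × 10^12 / 2.929 × 10^13 = 0.2277

0.2277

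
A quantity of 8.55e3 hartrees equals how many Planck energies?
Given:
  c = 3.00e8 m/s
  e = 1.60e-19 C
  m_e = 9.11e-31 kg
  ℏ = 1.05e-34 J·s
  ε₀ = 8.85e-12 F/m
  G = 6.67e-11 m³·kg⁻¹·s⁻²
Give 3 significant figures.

1.91e-23

hartree: E_h = m_e e⁴/(4πε₀ℏ)² = 4.38e-18 J
Planck energy: E_P = √(ℏc⁵/G) = 1.96e9 J
8.55e3 × 4.38e-18 / 1.96e9 = 1.91e-23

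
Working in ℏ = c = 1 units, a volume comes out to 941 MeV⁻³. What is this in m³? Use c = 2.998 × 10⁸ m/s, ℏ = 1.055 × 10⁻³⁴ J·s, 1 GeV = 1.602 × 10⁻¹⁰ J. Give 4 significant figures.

Volume is [L]³ = [E]⁻³·(ℏc)³.
1 GeV⁻³ → (ℏc)³ × (1 GeV in J)⁻³ = 7.696 × 10⁻⁴⁸ m³.
Convert the energy scale: 941 MeV⁻³ = 9.41 × 10¹¹ GeV⁻³.
Result: 9.41 × 10¹¹ × 7.696 × 10⁻⁴⁸ = 7.242 × 10⁻³⁶ m³.

7.242 × 10⁻³⁶ m³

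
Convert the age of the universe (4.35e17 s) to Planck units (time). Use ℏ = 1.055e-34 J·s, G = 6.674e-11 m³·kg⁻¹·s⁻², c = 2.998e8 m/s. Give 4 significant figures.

8.068e60

Planck time: t_P = √(ℏG/c⁵) = 5.392e-44 s.
4.35e17 / 5.392e-44 = 8.068e60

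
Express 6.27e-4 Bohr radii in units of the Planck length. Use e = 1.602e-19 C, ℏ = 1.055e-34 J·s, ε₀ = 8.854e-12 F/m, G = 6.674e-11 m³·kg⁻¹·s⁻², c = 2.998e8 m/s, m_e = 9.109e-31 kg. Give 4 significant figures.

2.055e21

Bohr radius: a₀ = 4πε₀ℏ²/(m_e e²) = 5.297e-11 m
Planck length: ℓ_P = √(ℏG/c³) = 1.616e-35 m
6.27e-4 × 5.297e-11 / 1.616e-35 = 2.055e21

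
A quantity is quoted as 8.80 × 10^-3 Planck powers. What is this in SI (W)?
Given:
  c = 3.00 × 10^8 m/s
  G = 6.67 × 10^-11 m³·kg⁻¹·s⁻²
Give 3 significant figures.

3.21 × 10^50 W

One Planck power: P_P = c⁵/G = 3.64 × 10^52 W.
8.80 × 10^-3 × 3.64 × 10^52 W = 3.21 × 10^50 W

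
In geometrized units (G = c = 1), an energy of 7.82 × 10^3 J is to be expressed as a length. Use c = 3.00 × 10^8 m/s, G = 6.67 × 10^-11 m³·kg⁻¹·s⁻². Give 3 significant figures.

6.44 × 10^-41 m

Energy → length via G/c⁴.
7.82 × 10^3 J × (G/c⁴) = 6.44 × 10^-41 m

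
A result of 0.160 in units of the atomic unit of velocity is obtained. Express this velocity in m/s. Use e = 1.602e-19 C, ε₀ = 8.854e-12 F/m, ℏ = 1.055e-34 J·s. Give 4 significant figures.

One atomic unit of velocity: v_au = e²/(4πε₀ℏ) = 2.186e6 m/s.
0.160 × 2.186e6 m/s = 3.498e5 m/s

3.498e5 m/s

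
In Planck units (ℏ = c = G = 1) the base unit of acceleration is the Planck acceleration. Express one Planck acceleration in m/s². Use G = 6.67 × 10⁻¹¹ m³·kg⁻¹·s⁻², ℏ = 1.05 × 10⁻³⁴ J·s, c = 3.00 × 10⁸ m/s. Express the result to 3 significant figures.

5.59 × 10⁵¹ m/s²

a_P = √(c⁷/(ℏG))
  = √(3.12 × 10¹⁰³)
  = 5.59 × 10⁵¹ m/s²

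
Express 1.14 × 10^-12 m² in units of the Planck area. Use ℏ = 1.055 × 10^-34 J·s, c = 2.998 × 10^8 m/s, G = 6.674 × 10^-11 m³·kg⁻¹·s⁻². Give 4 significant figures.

4.363 × 10^57

Planck area: A_P = ℏG/c³ = 2.613 × 10^-70 m².
1.14 × 10^-12 / 2.613 × 10^-70 = 4.363 × 10^57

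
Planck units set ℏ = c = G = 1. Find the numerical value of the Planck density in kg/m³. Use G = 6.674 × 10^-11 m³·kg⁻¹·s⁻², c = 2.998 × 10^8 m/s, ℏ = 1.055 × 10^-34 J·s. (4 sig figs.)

The unique combination of the constants set to 1 with dimensions of density is ρ_P = c⁵/(ℏG²).
  = 2.422 × 10^42 / 4.699 × 10^-55
  = 5.154 × 10^96 kg/m³

5.154 × 10^96 kg/m³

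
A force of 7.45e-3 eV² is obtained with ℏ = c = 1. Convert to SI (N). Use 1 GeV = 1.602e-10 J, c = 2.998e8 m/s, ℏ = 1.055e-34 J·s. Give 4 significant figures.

6.045e-15 N

Force is [E]/[L] = [E]²/(ℏc); restore (ℏc)⁻¹.
1 GeV² → 1/(ℏc) × (1 GeV in J)² = 8.114e5 N.
Convert the energy scale: 7.45e-3 eV² = 7.45e-21 GeV².
Result: 7.45e-21 × 8.114e5 = 6.045e-15 N.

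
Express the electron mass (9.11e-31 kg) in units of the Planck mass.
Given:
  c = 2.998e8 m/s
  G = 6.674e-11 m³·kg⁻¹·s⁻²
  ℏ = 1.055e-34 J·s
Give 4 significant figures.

4.185e-23

Planck mass: m_P = √(ℏc/G) = 2.177e-8 kg.
9.11e-31 / 2.177e-8 = 4.185e-23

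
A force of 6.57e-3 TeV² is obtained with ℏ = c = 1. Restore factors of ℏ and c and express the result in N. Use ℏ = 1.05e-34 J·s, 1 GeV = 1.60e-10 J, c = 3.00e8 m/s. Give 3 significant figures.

5.34e9 N

Force is [E]/[L] = [E]²/(ℏc); restore (ℏc)⁻¹.
1 GeV² → 1/(ℏc) × (1 GeV in J)² = 8.13e5 N.
Convert the energy scale: 6.57e-3 TeV² = 6.57e3 GeV².
Result: 6.57e3 × 8.13e5 = 5.34e9 N.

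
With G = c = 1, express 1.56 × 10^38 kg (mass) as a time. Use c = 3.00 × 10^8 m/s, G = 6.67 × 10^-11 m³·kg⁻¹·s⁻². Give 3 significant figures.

Mass → time via G/c³.
1.56 × 10^38 kg × (G/c³) = 385 s

385 s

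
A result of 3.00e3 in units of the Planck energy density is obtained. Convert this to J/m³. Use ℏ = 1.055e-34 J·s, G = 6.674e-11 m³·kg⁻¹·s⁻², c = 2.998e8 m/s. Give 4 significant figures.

One Planck energy density: u_P = c⁷/(ℏG²) = 4.632e113 J/m³.
3.00e3 × 4.632e113 J/m³ = 1.390e117 J/m³

1.390e117 J/m³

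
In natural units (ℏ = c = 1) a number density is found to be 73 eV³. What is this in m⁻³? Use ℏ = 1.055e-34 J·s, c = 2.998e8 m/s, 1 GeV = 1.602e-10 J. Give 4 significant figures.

9.485e21 m⁻³

Number density is [L]⁻³ = [E]³/(ℏc)³.
1 GeV³ → 1/(ℏc)³ × (1 GeV in J)³ = 1.299e47 m⁻³.
Convert the energy scale: 73 eV³ = 7.30e-26 GeV³.
Result: 7.30e-26 × 1.299e47 = 9.485e21 m⁻³.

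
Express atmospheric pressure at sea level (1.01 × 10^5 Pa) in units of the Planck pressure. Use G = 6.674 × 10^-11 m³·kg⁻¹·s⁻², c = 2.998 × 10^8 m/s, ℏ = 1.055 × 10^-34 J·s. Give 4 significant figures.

Planck pressure: p_P = c⁷/(ℏG²) = 4.632 × 10^113 Pa.
1.01 × 10^5 / 4.632 × 10^113 = 2.180 × 10^-109

2.180 × 10^-109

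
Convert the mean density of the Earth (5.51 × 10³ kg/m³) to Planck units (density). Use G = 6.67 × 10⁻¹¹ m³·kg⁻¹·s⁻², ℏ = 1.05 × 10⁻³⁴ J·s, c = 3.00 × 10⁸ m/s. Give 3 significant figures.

Planck density: ρ_P = c⁵/(ℏG²) = 5.20 × 10⁹⁶ kg/m³.
5.51 × 10³ / 5.20 × 10⁹⁶ = 1.06 × 10⁻⁹³

1.06 × 10⁻⁹³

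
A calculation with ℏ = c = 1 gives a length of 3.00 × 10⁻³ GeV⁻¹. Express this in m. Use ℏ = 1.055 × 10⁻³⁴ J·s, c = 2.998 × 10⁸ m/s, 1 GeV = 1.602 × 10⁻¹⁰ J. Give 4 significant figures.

5.923 × 10⁻¹⁹ m

A length is [E]⁻¹ in ℏ=c=1; restore one factor of ℏc.
1 GeV⁻¹ → ℏc × (1 GeV in J)⁻¹ = 1.974 × 10⁻¹⁶ m.
Result: 3.00 × 10⁻³ × 1.974 × 10⁻¹⁶ = 5.923 × 10⁻¹⁹ m.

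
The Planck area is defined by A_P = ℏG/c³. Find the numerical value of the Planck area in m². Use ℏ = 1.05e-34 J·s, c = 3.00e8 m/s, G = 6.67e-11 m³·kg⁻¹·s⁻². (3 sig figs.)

A_P = ℏG/c³
  = 7.00e-45 / 2.70e25
  = 2.59e-70 m²

2.59e-70 m²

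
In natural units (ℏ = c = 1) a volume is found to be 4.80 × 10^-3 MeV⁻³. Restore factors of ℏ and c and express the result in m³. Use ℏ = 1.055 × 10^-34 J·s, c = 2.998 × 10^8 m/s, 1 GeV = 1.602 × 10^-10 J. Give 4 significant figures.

3.694 × 10^-41 m³

Volume is [L]³ = [E]⁻³·(ℏc)³.
1 GeV⁻³ → (ℏc)³ × (1 GeV in J)⁻³ = 7.696 × 10^-48 m³.
Convert the energy scale: 4.80 × 10^-3 MeV⁻³ = 4.80 × 10^6 GeV⁻³.
Result: 4.80 × 10^6 × 7.696 × 10^-48 = 3.694 × 10^-41 m³.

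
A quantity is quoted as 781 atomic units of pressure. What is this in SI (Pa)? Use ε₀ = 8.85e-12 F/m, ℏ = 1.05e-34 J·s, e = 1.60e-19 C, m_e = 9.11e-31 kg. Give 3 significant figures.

One atomic unit of pressure: P_au = E_h/a₀³ = m_e⁴e¹⁰/((4πε₀)⁵ℏ⁸) = 3.01e13 Pa.
781 × 3.01e13 Pa = 2.35e16 Pa

2.35e16 Pa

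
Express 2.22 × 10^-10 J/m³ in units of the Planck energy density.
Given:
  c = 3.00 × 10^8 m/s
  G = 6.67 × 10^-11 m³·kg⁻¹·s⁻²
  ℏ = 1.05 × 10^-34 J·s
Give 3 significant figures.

Planck energy density: u_P = c⁷/(ℏG²) = 4.68 × 10^113 J/m³.
2.22 × 10^-10 / 4.68 × 10^113 = 4.74 × 10^-124

4.74 × 10^-124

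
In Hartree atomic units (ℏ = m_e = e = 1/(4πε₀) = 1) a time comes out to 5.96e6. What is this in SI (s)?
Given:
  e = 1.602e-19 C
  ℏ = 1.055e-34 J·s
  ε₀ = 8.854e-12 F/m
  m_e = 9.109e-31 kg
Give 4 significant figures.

One atomic unit of time: τ_au = (4πε₀)²ℏ³/(m_e e⁴) = 2.423e-17 s.
5.96e6 × 2.423e-17 s = 1.444e-10 s

1.444e-10 s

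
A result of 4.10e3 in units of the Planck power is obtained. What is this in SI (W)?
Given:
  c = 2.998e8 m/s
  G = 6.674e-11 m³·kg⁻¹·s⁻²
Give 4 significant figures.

1.488e56 W

One Planck power: P_P = c⁵/G = 3.629e52 W.
4.10e3 × 3.629e52 W = 1.488e56 W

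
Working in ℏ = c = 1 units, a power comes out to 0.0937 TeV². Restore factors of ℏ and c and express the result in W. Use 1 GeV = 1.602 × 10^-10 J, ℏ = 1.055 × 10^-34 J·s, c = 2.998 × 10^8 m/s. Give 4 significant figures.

2.279 × 10^19 W

Power is [E]/[T] = [E]²/ℏ.
1 GeV² → 1/ℏ × (1 GeV in J)² = 2.433 × 10^14 W.
Convert the energy scale: 0.0937 TeV² = 9.37 × 10^4 GeV².
Result: 9.37 × 10^4 × 2.433 × 10^14 = 2.279 × 10^19 W.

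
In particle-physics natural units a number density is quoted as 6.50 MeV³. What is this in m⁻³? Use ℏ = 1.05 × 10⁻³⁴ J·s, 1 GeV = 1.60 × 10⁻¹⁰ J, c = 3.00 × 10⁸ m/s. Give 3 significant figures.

Number density is [L]⁻³ = [E]³/(ℏc)³.
1 GeV³ → 1/(ℏc)³ × (1 GeV in J)³ = 1.31 × 10⁴⁷ m⁻³.
Convert the energy scale: 6.50 MeV³ = 6.50 × 10⁻⁹ GeV³.
Result: 6.50 × 10⁻⁹ × 1.31 × 10⁴⁷ = 8.52 × 10³⁸ m⁻³.

8.52 × 10³⁸ m⁻³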